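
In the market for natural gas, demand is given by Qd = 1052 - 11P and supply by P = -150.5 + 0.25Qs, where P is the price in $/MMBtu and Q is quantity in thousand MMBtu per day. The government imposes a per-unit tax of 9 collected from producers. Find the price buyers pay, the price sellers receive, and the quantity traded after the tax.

P_b = 32.4, P_s = 23.4, Q = 695.6

In direct form, Qs = 602 + 4P.
With a tax of 9 on producers, they supply based on the net price P_s = P_b - 9, so Qs = 566 + 4P_b.
Market clearing requires 1052 - 11P_b = 566 + 4P_b; hence 486 = 15P_b and P_b = 32.4.
So P_s = 23.4 and the quantity traded is Q = 1052 - 11(32.4) = 695.6.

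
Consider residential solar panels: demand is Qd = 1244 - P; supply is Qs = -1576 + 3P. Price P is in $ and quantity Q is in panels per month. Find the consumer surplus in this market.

Consumer surplus = 145260.5

Set Qd = Qs: 1244 - P = -1576 + 3P, so 2820 = 4P and P* = 705.
From the demand curve, Q* = 1244 - 705 = 539.
Demand choke price (Qd = 0): P = 1244. Consumer surplus = ½ × (1244 - 705) × 539 = 145260.5.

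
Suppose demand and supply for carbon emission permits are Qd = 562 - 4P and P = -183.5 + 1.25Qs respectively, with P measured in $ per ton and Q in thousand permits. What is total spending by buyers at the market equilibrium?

In direct form, Qs = 146.8 + 0.8P.
At equilibrium Qd = Qs, so 562 - 4P = 146.8 + 0.8P; collecting terms, 415.2 = 4.8P and P* = 86.5.
Substitute back: Q* = 562 - 4(86.5) = 216.
Total spending by buyers = P* × Q* = 86.5 × 216 = 18684.

Total spending by buyers = 18684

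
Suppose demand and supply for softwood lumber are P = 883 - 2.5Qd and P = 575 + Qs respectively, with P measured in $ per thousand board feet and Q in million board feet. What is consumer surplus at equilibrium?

In direct form, Qd = 353.2 - 0.4P and Qs = -575 + P.
At equilibrium Qd = Qs, so 353.2 - 0.4P = -575 + P; collecting terms, 928.2 = 1.4P and P* = 663.
Substitute back: Q* = 353.2 - 0.4(663) = 88.
Demand choke price (Qd = 0): P = 353.2/0.4 = 883. Consumer surplus = ½ × (883 - 663) × 88 = 9680.

Consumer surplus = 9680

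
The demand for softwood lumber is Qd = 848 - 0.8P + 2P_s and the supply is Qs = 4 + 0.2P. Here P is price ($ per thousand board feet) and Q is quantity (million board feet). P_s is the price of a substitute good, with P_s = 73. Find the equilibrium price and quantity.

With P_s = 73, demand is Qd = 994 - 0.8P.
The market clears where 994 - 0.8P = 4 + 0.2P. Rearranging, P = 990, hence P* = 990.
Then Q* = 994 - 0.8(990) = 202.

P* = 990, Q* = 202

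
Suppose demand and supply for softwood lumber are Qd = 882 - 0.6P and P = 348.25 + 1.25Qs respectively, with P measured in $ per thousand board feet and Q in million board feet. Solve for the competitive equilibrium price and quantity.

P* = 829, Q* = 384.6

Solving each curve for Q: Qs = -278.6 + 0.8P.
Equating demand and supply, 882 - 0.6P = -278.6 + 0.8P gives 1.4P = 1160.6, so P* = 829.
From the demand curve, Q* = 882 - 0.6(829) = 384.6.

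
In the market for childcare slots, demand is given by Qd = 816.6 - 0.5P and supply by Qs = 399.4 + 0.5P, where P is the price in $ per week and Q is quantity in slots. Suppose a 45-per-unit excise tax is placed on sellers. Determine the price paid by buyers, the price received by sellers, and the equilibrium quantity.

The tax drives a wedge P_b - P_s = 45. Substituting P_s = P_b - 45 into supply: Qs = 376.9 + 0.5P_b.
Set Qd = Qs: 816.6 - 0.5P_b = 376.9 + 0.5P_b, so 439.7 = P_b and P_b = 439.7.
Then P_s = 439.7 - 45 = 394.7 and Q = 816.6 - 0.5(439.7) = 596.75.

P_b = 439.7, P_s = 394.7, Q = 596.75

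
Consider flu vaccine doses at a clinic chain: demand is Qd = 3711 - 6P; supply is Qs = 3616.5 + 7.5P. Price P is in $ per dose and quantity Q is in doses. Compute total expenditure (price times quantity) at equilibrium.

Equating demand and supply, 3711 - 6P = 3616.5 + 7.5P gives 13.5P = 94.5, so P* = 7.
Plugging P* into demand: Q* = 3711 - 6(7) = 3669.
Total expenditure = P* × Q* = 7 × 3669 = 25683.

Total expenditure = 25683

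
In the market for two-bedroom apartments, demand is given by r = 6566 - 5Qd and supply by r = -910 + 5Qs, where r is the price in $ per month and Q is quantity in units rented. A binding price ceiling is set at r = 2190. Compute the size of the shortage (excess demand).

Solving each curve for Q: Qd = 1313.2 - 0.2r and Qs = 182 + 0.2r.
Evaluating both curves at the ceiling price 2190 gives Qd = 875.2, Qs = 620.
Shortage = Qd - Qs = 875.2 - 620 = 255.2.

Shortage = 255.2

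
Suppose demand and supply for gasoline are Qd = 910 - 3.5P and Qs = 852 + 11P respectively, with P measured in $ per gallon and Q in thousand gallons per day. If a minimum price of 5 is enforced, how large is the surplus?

Evaluating both curves at the floor price 5 gives Qd = 892.5, Qs = 907.
Surplus = Qs - Qd = 907 - 892.5 = 14.5.

Surplus = 14.5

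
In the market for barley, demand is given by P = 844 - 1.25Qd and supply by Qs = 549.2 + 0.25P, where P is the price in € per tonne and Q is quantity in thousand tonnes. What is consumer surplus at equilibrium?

Inverting to quantity form: Qd = 675.2 - 0.8P.
Set Qd = Qs: 675.2 - 0.8P = 549.2 + 0.25P, so 126 = 1.05P and P* = 120.
Substitute back: Q* = 675.2 - 0.8(120) = 579.2.
Demand choke price (Qd = 0): P = 675.2/0.8 = 844. Consumer surplus = ½ × (844 - 120) × 579.2 = 209670.4.

Consumer surplus = 209670.4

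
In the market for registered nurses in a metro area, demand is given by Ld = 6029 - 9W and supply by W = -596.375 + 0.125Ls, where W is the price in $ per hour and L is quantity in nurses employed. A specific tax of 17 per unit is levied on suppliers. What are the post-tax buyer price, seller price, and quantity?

Rewriting in direct form: Ls = 4771 + 8W.
With a tax of 17 on suppliers, they supply based on the net price W_s = W_b - 17, so Ls = 4635 + 8W_b.
Market clearing requires 6029 - 9W_b = 4635 + 8W_b; hence 1394 = 17W_b and W_b = 82.
Then W_s = 82 - 17 = 65 and L = 6029 - 9(82) = 5291.

W_b = 82, W_s = 65, L = 5291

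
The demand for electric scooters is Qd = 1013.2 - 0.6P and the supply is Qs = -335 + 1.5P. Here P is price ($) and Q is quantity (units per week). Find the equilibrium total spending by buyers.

Total spending by buyers = 403176

The market clears where 1013.2 - 0.6P = -335 + 1.5P. Rearranging, 2.1P = 1348.2, hence P* = 642.
Plugging P* into demand: Q* = 1013.2 - 0.6(642) = 628.
Total spending by buyers = P* × Q* = 642 × 628 = 403176.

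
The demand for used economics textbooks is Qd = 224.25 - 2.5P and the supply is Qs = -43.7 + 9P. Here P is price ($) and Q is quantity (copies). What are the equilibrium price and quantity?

Equating demand and supply, 224.25 - 2.5P = -43.7 + 9P gives 11.5P = 267.95, so P* = 23.3.
From the demand curve, Q* = 224.25 - 2.5(23.3) = 166.

P* = 23.3, Q* = 166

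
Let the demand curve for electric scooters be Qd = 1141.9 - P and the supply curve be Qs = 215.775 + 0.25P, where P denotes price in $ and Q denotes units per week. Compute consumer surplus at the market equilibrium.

Set Qd = Qs: 1141.9 - P = 215.775 + 0.25P, so 926.125 = 1.25P and P* = 740.9.
Then Q* = 1141.9 - 740.9 = 401.
Demand choke price (Qd = 0): P = 1141.9. Consumer surplus = ½ × (1141.9 - 740.9) × 401 = 80400.5.

Consumer surplus = 80400.5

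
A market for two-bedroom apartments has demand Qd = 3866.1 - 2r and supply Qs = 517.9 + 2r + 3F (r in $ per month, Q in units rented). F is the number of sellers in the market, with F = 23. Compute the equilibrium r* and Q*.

With F = 23, supply is Qs = 586.9 + 2r.
The market clears where 3866.1 - 2r = 586.9 + 2r. Rearranging, 4r = 3279.2, hence r* = 819.8.
Then Q* = 3866.1 - 2(819.8) = 2226.5.

r* = 819.8, Q* = 2226.5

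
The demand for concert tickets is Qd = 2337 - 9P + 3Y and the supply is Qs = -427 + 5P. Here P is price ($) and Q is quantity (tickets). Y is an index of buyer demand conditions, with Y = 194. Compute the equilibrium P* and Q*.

P* = 239, Q* = 768

With Y = 194, demand is Qd = 2919 - 9P.
At equilibrium Qd = Qs, so 2919 - 9P = -427 + 5P; collecting terms, 3346 = 14P and P* = 239.
Then Q* = 2919 - 9(239) = 768.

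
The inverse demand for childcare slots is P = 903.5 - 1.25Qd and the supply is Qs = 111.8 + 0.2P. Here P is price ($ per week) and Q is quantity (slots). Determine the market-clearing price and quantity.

Rewriting in direct form: Qd = 722.8 - 0.8P.
Equating demand and supply, 722.8 - 0.8P = 111.8 + 0.2P gives P = 611, so P* = 611.
From the demand curve, Q* = 722.8 - 0.8(611) = 234.

P* = 611, Q* = 234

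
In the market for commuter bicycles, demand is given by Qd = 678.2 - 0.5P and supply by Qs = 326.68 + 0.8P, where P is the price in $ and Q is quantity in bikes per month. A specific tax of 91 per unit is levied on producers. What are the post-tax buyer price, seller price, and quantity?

With a tax of 91 on producers, they supply based on the net price P_s = P_b - 91, so Qs = 253.88 + 0.8P_b.
Market clearing requires 678.2 - 0.5P_b = 253.88 + 0.8P_b; hence 424.32 = 1.3P_b and P_b = 326.4.
So P_s = 235.4 and the quantity traded is Q = 678.2 - 0.5(326.4) = 515.

P_b = 326.4, P_s = 235.4, Q = 515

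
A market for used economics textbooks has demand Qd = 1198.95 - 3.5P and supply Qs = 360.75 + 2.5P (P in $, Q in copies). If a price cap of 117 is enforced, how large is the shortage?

Shortage = 136.2

Evaluating both curves at the ceiling price 117 gives Qd = 789.45, Qs = 653.25.
Shortage = Qd - Qs = 789.45 - 653.25 = 136.2.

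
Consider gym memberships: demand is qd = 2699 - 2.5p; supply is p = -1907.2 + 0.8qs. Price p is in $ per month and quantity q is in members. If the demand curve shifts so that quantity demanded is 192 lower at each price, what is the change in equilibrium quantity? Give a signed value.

Inverting to quantity form: qs = 2384 + 1.25p.
Set qd = qs: 2699 - 2.5p = 2384 + 1.25p, so 315 = 3.75p and p* = 84.
Then q* = 2699 - 2.5(84) = 2489.
After the shift, demand is qd = 2507 - 2.5p.
Re-solving, 3.75p = 123 gives p = 32.8 and q = 2425.
Δq = 2425 - 2489 = -64.

Δq = -64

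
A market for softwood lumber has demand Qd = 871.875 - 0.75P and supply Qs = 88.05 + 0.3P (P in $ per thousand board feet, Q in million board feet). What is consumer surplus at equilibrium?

Consumer surplus = 64896

At equilibrium Qd = Qs, so 871.875 - 0.75P = 88.05 + 0.3P; collecting terms, 783.825 = 1.05P and P* = 746.5.
Substitute back: Q* = 871.875 - 0.75(746.5) = 312.
Demand choke price (Qd = 0): P = 871.875/0.75 = 1162.5. Consumer surplus = ½ × (1162.5 - 746.5) × 312 = 64896.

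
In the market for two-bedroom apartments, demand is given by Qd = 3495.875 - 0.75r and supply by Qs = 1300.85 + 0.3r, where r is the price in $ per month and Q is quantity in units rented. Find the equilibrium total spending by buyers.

At equilibrium Qd = Qs, so 3495.875 - 0.75r = 1300.85 + 0.3r; collecting terms, 2195.025 = 1.05r and r* = 2090.5.
From the demand curve, Q* = 3495.875 - 0.75(2090.5) = 1928.
Total spending by buyers = r* × Q* = 2090.5 × 1928 = 4030484.

Total spending by buyers = 4030484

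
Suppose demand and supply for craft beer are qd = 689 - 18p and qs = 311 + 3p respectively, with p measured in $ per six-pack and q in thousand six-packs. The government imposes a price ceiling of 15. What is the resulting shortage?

Shortage = 63

With p fixed at 15, quantity demanded is 419 and quantity supplied is 356.
Shortage = qd - qs = 419 - 356 = 63.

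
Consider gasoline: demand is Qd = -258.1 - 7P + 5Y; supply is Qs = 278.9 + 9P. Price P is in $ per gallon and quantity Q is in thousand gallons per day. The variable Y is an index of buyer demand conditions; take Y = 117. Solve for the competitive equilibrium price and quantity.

P* = 3, Q* = 305.9

With Y = 117, demand is Qd = 326.9 - 7P.
Set Qd = Qs: 326.9 - 7P = 278.9 + 9P, so 48 = 16P and P* = 3.
Then Q* = 326.9 - 7(3) = 305.9.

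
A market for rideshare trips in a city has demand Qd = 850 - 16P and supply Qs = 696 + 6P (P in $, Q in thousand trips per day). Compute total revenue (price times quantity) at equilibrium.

Equating demand and supply, 850 - 16P = 696 + 6P gives 22P = 154, so P* = 7.
From the demand curve, Q* = 850 - 16(7) = 738.
Total revenue = P* × Q* = 7 × 738 = 5166.

Total revenue = 5166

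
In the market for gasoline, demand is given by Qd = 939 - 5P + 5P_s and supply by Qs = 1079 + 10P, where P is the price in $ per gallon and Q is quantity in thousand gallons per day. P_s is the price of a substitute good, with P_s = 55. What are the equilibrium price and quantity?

With P_s = 55, demand is Qd = 1214 - 5P.
At equilibrium Qd = Qs, so 1214 - 5P = 1079 + 10P; collecting terms, 135 = 15P and P* = 9.
Plugging P* into demand: Q* = 1214 - 5(9) = 1169.

P* = 9, Q* = 1169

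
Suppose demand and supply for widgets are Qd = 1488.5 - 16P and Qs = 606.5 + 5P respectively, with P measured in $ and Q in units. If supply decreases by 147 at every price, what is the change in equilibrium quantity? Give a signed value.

The market clears where 1488.5 - 16P = 606.5 + 5P. Rearranging, 21P = 882, hence P* = 42.
Plugging P* into demand: Q* = 1488.5 - 16(42) = 816.5.
After the shift, supply is Qs = 459.5 + 5P.
The new intersection has 1029 = 21P, i.e. P = 49, Q = 704.5.
ΔQ = 704.5 - 816.5 = -112.

ΔQ = -112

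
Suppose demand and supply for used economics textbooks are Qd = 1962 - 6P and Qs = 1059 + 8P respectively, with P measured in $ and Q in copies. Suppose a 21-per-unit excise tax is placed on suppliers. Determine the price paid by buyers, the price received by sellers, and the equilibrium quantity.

The tax drives a wedge P_b - P_s = 21. Substituting P_s = P_b - 21 into supply: Qs = 891 + 8P_b.
Equate demand and the shifted supply: 1962 - 6P_b = 891 + 8P_b, giving 14P_b = 1071, so P_b = 76.5.
Then P_s = 76.5 - 21 = 55.5 and Q = 1962 - 6(76.5) = 1503.

P_b = 76.5, P_s = 55.5, Q = 1503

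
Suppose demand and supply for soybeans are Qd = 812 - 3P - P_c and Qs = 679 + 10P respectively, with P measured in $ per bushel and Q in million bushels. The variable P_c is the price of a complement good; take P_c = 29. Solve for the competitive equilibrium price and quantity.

P* = 8, Q* = 759

With P_c = 29, demand is Qd = 783 - 3P.
At equilibrium Qd = Qs, so 783 - 3P = 679 + 10P; collecting terms, 104 = 13P and P* = 8.
From the demand curve, Q* = 783 - 3(8) = 759.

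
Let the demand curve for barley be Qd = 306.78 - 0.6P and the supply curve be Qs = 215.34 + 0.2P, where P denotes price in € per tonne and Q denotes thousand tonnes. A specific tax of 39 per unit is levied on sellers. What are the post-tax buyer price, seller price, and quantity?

The tax drives a wedge P_b - P_s = 39. Substituting P_s = P_b - 39 into supply: Qs = 207.54 + 0.2P_b.
Equate demand and the shifted supply: 306.78 - 0.6P_b = 207.54 + 0.2P_b, giving 0.8P_b = 99.24, so P_b = 124.05.
Then P_s = 124.05 - 39 = 85.05 and Q = 306.78 - 0.6(124.05) = 232.35.

P_b = 124.05, P_s = 85.05, Q = 232.35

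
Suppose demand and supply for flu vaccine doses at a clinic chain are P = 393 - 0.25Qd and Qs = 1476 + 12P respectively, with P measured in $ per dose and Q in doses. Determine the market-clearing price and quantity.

Solving each curve for Q: Qd = 1572 - 4P.
Set Qd = Qs: 1572 - 4P = 1476 + 12P, so 96 = 16P and P* = 6.
From the demand curve, Q* = 1572 - 4(6) = 1548.

P* = 6, Q* = 1548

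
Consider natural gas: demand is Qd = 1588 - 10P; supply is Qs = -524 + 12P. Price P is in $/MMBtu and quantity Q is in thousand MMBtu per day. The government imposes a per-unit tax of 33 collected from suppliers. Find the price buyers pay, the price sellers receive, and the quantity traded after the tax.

With a tax of 33 on suppliers, they supply based on the net price P_s = P_b - 33, so Qs = -920 + 12P_b.
Set Qd = Qs: 1588 - 10P_b = -920 + 12P_b, so 2508 = 22P_b and P_b = 114.
So P_s = 81 and the quantity traded is Q = 1588 - 10(114) = 448.

P_b = 114, P_s = 81, Q = 448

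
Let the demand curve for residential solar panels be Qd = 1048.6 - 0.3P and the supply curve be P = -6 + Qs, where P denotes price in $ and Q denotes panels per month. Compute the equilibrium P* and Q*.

P* = 802, Q* = 808

Rewriting in direct form: Qs = 6 + P.
Set Qd = Qs: 1048.6 - 0.3P = 6 + P, so 1042.6 = 1.3P and P* = 802.
Plugging P* into demand: Q* = 1048.6 - 0.3(802) = 808.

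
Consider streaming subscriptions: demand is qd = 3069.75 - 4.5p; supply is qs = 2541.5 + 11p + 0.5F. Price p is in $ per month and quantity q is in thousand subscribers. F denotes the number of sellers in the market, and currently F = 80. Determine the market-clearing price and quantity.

With F = 80, supply is qs = 2581.5 + 11p.
The market clears where 3069.75 - 4.5p = 2581.5 + 11p. Rearranging, 15.5p = 488.25, hence p* = 31.5.
Plugging p* into demand: q* = 3069.75 - 4.5(31.5) = 2928.

p* = 31.5, q* = 2928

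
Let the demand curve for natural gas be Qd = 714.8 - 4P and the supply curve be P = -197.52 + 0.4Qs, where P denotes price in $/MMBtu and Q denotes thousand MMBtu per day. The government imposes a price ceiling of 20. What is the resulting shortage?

Shortage = 91

Inverting to quantity form: Qs = 493.8 + 2.5P.
With P fixed at 20, quantity demanded is 634.8 and quantity supplied is 543.8.
Shortage = Qd - Qs = 634.8 - 543.8 = 91.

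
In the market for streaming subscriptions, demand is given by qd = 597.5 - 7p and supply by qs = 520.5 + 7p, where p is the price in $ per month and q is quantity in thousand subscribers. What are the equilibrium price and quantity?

Equating demand and supply, 597.5 - 7p = 520.5 + 7p gives 14p = 77, so p* = 5.5.
Plugging p* into demand: q* = 597.5 - 7(5.5) = 559.

p* = 5.5, q* = 559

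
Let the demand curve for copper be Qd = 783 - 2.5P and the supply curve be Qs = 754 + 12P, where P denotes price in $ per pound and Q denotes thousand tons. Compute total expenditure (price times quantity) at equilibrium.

At equilibrium Qd = Qs, so 783 - 2.5P = 754 + 12P; collecting terms, 29 = 14.5P and P* = 2.
Substitute back: Q* = 783 - 2.5(2) = 778.
Total expenditure = P* × Q* = 2 × 778 = 1556.

Total expenditure = 1556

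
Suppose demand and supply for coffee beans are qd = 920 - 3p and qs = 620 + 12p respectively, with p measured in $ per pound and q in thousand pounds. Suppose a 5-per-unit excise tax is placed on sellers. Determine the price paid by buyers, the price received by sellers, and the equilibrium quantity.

p_b = 24, p_s = 19, q = 848

The tax drives a wedge p_b - p_s = 5. Substituting p_s = p_b - 5 into supply: qs = 560 + 12p_b.
Market clearing requires 920 - 3p_b = 560 + 12p_b; hence 360 = 15p_b and p_b = 24.
Then p_s = 24 - 5 = 19 and q = 920 - 3(24) = 848.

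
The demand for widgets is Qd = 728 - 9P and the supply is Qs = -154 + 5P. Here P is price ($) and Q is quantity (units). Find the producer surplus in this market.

Set Qd = Qs: 728 - 9P = -154 + 5P, so 882 = 14P and P* = 63.
Substitute back: Q* = 728 - 9(63) = 161.
Supply choke price (Qs = 0): P = 30.8. Producer surplus = ½ × (63 - 30.8) × 161 = 2592.1.

Producer surplus = 2592.1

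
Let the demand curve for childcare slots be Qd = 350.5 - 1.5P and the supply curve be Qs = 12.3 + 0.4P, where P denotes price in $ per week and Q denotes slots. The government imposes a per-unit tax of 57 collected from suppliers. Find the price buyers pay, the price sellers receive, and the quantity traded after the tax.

With a tax of 57 on suppliers, they supply based on the net price P_s = P_b - 57, so Qs = -10.5 + 0.4P_b.
Market clearing requires 350.5 - 1.5P_b = -10.5 + 0.4P_b; hence 361 = 1.9P_b and P_b = 190.
Then P_s = 190 - 57 = 133 and Q = 350.5 - 1.5(190) = 65.5.

P_b = 190, P_s = 133, Q = 65.5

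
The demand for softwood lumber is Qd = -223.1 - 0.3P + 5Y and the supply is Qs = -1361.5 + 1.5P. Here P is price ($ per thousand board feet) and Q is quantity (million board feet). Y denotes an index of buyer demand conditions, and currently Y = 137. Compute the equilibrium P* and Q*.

With Y = 137, demand is Qd = 461.9 - 0.3P.
Equating demand and supply, 461.9 - 0.3P = -1361.5 + 1.5P gives 1.8P = 1823.4, so P* = 1013.
From the demand curve, Q* = 461.9 - 0.3(1013) = 158.

P* = 1013, Q* = 158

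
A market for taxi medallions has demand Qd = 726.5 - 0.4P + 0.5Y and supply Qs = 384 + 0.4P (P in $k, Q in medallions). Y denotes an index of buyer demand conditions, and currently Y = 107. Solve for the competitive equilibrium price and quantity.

P* = 495, Q* = 582

With Y = 107, demand is Qd = 780 - 0.4P.
Equating demand and supply, 780 - 0.4P = 384 + 0.4P gives 0.8P = 396, so P* = 495.
From the demand curve, Q* = 780 - 0.4(495) = 582.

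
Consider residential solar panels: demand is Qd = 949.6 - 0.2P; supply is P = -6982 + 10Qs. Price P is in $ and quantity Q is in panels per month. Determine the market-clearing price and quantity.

Inverting to quantity form: Qs = 698.2 + 0.1P.
Equating demand and supply, 949.6 - 0.2P = 698.2 + 0.1P gives 0.3P = 251.4, so P* = 838.
Then Q* = 949.6 - 0.2(838) = 782.

P* = 838, Q* = 782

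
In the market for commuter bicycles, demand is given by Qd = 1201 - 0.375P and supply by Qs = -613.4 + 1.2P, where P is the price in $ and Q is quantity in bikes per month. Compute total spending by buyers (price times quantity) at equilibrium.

Total spending by buyers = 885888

Set Qd = Qs: 1201 - 0.375P = -613.4 + 1.2P, so 1814.4 = 1.575P and P* = 1152.
Plugging P* into demand: Q* = 1201 - 0.375(1152) = 769.
Total spending by buyers = P* × Q* = 1152 × 769 = 885888.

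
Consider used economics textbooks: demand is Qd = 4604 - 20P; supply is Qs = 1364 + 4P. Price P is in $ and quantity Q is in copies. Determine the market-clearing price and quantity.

P* = 135, Q* = 1904

Set Qd = Qs: 4604 - 20P = 1364 + 4P, so 3240 = 24P and P* = 135.
From the demand curve, Q* = 4604 - 20(135) = 1904.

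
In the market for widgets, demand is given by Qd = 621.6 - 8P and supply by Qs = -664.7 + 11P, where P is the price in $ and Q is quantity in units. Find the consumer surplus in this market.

Consumer surplus = 400

The market clears where 621.6 - 8P = -664.7 + 11P. Rearranging, 19P = 1286.3, hence P* = 67.7.
From the demand curve, Q* = 621.6 - 8(67.7) = 80.
Demand choke price (Qd = 0): P = 621.6/8 = 77.7. Consumer surplus = ½ × (77.7 - 67.7) × 80 = 400.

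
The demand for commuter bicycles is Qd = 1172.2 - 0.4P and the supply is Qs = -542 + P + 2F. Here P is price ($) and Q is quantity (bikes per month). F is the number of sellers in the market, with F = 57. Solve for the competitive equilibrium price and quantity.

With F = 57, supply is Qs = -428 + P.
At equilibrium Qd = Qs, so 1172.2 - 0.4P = -428 + P; collecting terms, 1600.2 = 1.4P and P* = 1143.
Substitute back: Q* = 1172.2 - 0.4(1143) = 715.

P* = 1143, Q* = 715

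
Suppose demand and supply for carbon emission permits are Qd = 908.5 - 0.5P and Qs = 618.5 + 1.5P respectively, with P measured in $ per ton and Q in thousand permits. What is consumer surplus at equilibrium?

Set Qd = Qs: 908.5 - 0.5P = 618.5 + 1.5P, so 290 = 2P and P* = 145.
From the demand curve, Q* = 908.5 - 0.5(145) = 836.
Demand choke price (Qd = 0): P = 908.5/0.5 = 1817. Consumer surplus = ½ × (1817 - 145) × 836 = 698896.

Consumer surplus = 698896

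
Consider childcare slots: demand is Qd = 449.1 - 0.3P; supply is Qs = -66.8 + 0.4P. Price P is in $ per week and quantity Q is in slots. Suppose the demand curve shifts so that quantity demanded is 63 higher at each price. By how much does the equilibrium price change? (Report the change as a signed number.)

Equating demand and supply, 449.1 - 0.3P = -66.8 + 0.4P gives 0.7P = 515.9, so P* = 737.
Substitute back: Q* = 449.1 - 0.3(737) = 228.
After the shift, demand is Qd = 512.1 - 0.3P.
The new intersection has 578.9 = 0.7P, i.e. P = 827, Q = 264.
ΔP = 827 - 737 = 90.

ΔP = 90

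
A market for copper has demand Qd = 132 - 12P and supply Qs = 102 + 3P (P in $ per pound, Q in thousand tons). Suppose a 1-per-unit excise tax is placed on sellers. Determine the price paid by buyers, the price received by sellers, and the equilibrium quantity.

With a tax of 1 on sellers, they supply based on the net price P_s = P_b - 1, so Qs = 99 + 3P_b.
Market clearing requires 132 - 12P_b = 99 + 3P_b; hence 33 = 15P_b and P_b = 2.2.
So P_s = 1.2 and the quantity traded is Q = 132 - 12(2.2) = 105.6.

P_b = 2.2, P_s = 1.2, Q = 105.6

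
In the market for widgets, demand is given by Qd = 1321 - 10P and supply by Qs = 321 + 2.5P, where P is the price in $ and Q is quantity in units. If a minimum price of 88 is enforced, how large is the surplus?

With P fixed at 88, quantity demanded is 441 and quantity supplied is 541.
Surplus = Qs - Qd = 541 - 441 = 100.

Surplus = 100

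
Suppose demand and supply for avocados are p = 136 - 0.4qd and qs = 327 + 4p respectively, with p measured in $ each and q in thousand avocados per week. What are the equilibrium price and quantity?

p* = 2, q* = 335

Solving each curve for q: qd = 340 - 2.5p.
At equilibrium qd = qs, so 340 - 2.5p = 327 + 4p; collecting terms, 13 = 6.5p and p* = 2.
From the demand curve, q* = 340 - 2.5(2) = 335.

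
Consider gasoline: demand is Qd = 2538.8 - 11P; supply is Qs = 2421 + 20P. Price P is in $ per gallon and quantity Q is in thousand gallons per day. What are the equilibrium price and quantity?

P* = 3.8, Q* = 2497

Equating demand and supply, 2538.8 - 11P = 2421 + 20P gives 31P = 117.8, so P* = 3.8.
From the demand curve, Q* = 2538.8 - 11(3.8) = 2497.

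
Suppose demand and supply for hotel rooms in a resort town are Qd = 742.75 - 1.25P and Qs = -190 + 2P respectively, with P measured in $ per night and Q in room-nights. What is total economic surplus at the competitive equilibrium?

Set Qd = Qs: 742.75 - 1.25P = -190 + 2P, so 932.75 = 3.25P and P* = 287.
Then Q* = 742.75 - 1.25(287) = 384.
Demand choke price = 594.2; supply choke price = 95. CS = ½(594.2 - 287)(384) = 58982.4; PS = ½(287 - 95)(384) = 36864. Total surplus = 95846.4.

Total surplus = 95846.4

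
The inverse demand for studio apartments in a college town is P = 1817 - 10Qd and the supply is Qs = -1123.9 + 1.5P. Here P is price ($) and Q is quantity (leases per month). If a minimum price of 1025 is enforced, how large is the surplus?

Rewriting in direct form: Qd = 181.7 - 0.1P.
At P = 1025: Qd = 79.2 and Qs = 413.6.
Surplus = Qs - Qd = 413.6 - 79.2 = 334.4.

Surplus = 334.4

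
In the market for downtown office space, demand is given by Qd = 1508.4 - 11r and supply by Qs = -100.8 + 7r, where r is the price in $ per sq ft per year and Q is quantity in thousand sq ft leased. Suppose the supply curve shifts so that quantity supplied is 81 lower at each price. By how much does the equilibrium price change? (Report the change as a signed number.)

The market clears where 1508.4 - 11r = -100.8 + 7r. Rearranging, 18r = 1609.2, hence r* = 89.4.
Then Q* = 1508.4 - 11(89.4) = 525.
After the shift, supply is Qs = -181.8 + 7r.
Re-solving, 18r = 1690.2 gives r = 93.9 and Q = 475.5.
Δr = 93.9 - 89.4 = 4.5.

Δr = 4.5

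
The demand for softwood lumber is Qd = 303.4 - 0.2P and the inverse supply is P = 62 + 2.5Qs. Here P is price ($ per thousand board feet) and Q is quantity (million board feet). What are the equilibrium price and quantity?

P* = 547, Q* = 194

Inverting to quantity form: Qs = -24.8 + 0.4P.
Set Qd = Qs: 303.4 - 0.2P = -24.8 + 0.4P, so 328.2 = 0.6P and P* = 547.
Plugging P* into demand: Q* = 303.4 - 0.2(547) = 194.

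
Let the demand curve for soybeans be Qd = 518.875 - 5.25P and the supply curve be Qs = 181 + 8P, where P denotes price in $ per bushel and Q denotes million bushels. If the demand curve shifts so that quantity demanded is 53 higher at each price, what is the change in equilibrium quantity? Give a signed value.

ΔQ = 32

The market clears where 518.875 - 5.25P = 181 + 8P. Rearranging, 13.25P = 337.875, hence P* = 25.5.
Plugging P* into demand: Q* = 518.875 - 5.25(25.5) = 385.
After the shift, demand is Qd = 571.875 - 5.25P.
Re-solving, 13.25P = 390.875 gives P = 29.5 and Q = 417.
ΔQ = 417 - 385 = 32.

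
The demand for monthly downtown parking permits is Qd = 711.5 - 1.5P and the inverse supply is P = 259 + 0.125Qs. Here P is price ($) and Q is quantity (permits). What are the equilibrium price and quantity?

In direct form, Qs = -2072 + 8P.
Equating demand and supply, 711.5 - 1.5P = -2072 + 8P gives 9.5P = 2783.5, so P* = 293.
From the demand curve, Q* = 711.5 - 1.5(293) = 272.

P* = 293, Q* = 272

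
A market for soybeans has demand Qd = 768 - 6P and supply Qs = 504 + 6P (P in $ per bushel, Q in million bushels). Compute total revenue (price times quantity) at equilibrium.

Total revenue = 13992

At equilibrium Qd = Qs, so 768 - 6P = 504 + 6P; collecting terms, 264 = 12P and P* = 22.
Plugging P* into demand: Q* = 768 - 6(22) = 636.
Total revenue = P* × Q* = 22 × 636 = 13992.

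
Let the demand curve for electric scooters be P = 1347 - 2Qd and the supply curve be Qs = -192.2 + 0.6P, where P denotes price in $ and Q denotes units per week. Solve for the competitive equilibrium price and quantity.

P* = 787, Q* = 280

Rewriting in direct form: Qd = 673.5 - 0.5P.
At equilibrium Qd = Qs, so 673.5 - 0.5P = -192.2 + 0.6P; collecting terms, 865.7 = 1.1P and P* = 787.
Plugging P* into demand: Q* = 673.5 - 0.5(787) = 280.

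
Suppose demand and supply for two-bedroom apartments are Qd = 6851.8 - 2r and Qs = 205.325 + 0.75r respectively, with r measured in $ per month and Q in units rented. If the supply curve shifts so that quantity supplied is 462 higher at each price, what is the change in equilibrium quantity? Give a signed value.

ΔQ = 336

The market clears where 6851.8 - 2r = 205.325 + 0.75r. Rearranging, 2.75r = 6646.475, hence r* = 2416.9.
Substitute back: Q* = 6851.8 - 2(2416.9) = 2018.
After the shift, supply is Qs = 667.325 + 0.75r.
New equilibrium: 6184.475 = 2.75r, so r = 2248.9 and Q = 2354.
ΔQ = 2354 - 2018 = 336.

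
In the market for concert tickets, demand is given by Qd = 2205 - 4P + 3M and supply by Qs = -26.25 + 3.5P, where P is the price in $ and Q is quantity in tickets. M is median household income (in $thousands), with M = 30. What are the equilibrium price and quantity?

With M = 30, demand is Qd = 2295 - 4P.
Equating demand and supply, 2295 - 4P = -26.25 + 3.5P gives 7.5P = 2321.25, so P* = 309.5.
Then Q* = 2295 - 4(309.5) = 1057.

P* = 309.5, Q* = 1057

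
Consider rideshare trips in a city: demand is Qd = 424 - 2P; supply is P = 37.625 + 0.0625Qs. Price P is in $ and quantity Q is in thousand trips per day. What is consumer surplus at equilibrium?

Inverting to quantity form: Qs = -602 + 16P.
At equilibrium Qd = Qs, so 424 - 2P = -602 + 16P; collecting terms, 1026 = 18P and P* = 57.
Substitute back: Q* = 424 - 2(57) = 310.
Demand choke price (Qd = 0): P = 424/2 = 212. Consumer surplus = ½ × (212 - 57) × 310 = 24025.

Consumer surplus = 24025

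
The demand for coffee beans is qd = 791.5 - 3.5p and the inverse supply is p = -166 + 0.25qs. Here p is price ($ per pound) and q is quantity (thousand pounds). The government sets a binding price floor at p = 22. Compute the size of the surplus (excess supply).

Surplus = 37.5

Rewriting in direct form: qs = 664 + 4p.
With p fixed at 22, quantity demanded is 714.5 and quantity supplied is 752.
Surplus = qs - qd = 752 - 714.5 = 37.5.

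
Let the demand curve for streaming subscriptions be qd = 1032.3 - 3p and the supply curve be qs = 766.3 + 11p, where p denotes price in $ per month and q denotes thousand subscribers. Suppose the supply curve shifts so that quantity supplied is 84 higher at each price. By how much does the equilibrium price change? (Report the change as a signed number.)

Δp = -6

Equating demand and supply, 1032.3 - 3p = 766.3 + 11p gives 14p = 266, so p* = 19.
From the demand curve, q* = 1032.3 - 3(19) = 975.3.
After the shift, supply is qs = 850.3 + 11p.
Re-solving, 14p = 182 gives p = 13 and q = 993.3.
Δp = 13 - 19 = -6.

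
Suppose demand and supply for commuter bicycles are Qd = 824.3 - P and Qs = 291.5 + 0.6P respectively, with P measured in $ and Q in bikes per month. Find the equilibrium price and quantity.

Set Qd = Qs: 824.3 - P = 291.5 + 0.6P, so 532.8 = 1.6P and P* = 333.
Then Q* = 824.3 - 333 = 491.3.

P* = 333, Q* = 491.3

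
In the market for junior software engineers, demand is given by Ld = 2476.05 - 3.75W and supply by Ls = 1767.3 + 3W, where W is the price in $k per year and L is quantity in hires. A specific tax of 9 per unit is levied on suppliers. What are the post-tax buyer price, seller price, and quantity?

With a tax of 9 on suppliers, they supply based on the net price W_s = W_b - 9, so Ls = 1740.3 + 3W_b.
Market clearing requires 2476.05 - 3.75W_b = 1740.3 + 3W_b; hence 735.75 = 6.75W_b and W_b = 109.
So W_s = 100 and the quantity traded is L = 2476.05 - 3.75(109) = 2067.3.

W_b = 109, W_s = 100, L = 2067.3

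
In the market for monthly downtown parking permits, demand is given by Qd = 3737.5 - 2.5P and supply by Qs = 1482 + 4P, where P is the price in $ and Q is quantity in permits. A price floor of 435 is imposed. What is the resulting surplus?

With P fixed at 435, quantity demanded is 2650 and quantity supplied is 3222.
Surplus = Qs - Qd = 3222 - 2650 = 572.

Surplus = 572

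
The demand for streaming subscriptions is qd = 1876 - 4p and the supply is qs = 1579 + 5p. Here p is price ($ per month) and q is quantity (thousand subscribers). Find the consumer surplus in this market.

At equilibrium qd = qs, so 1876 - 4p = 1579 + 5p; collecting terms, 297 = 9p and p* = 33.
From the demand curve, q* = 1876 - 4(33) = 1744.
Demand choke price (qd = 0): p = 1876/4 = 469. Consumer surplus = ½ × (469 - 33) × 1744 = 380192.

Consumer surplus = 380192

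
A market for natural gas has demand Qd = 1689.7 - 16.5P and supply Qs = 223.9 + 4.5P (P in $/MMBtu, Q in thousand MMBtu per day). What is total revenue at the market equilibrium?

Set Qd = Qs: 1689.7 - 16.5P = 223.9 + 4.5P, so 1465.8 = 21P and P* = 69.8.
Plugging P* into demand: Q* = 1689.7 - 16.5(69.8) = 538.
Total revenue = P* × Q* = 69.8 × 538 = 37552.4.

Total revenue = 37552.4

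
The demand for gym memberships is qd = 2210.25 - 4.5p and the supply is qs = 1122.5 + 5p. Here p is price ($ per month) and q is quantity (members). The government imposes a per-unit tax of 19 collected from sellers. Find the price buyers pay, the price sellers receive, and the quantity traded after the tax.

The tax drives a wedge p_b - p_s = 19. Substituting p_s = p_b - 19 into supply: qs = 1027.5 + 5p_b.
Set qd = qs: 2210.25 - 4.5p_b = 1027.5 + 5p_b, so 1182.75 = 9.5p_b and p_b = 124.5.
So p_s = 105.5 and the quantity traded is q = 2210.25 - 4.5(124.5) = 1650.

p_b = 124.5, p_s = 105.5, q = 1650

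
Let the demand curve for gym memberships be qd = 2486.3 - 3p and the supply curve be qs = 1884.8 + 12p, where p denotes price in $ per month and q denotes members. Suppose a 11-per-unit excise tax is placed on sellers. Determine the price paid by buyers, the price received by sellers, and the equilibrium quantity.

With a tax of 11 on sellers, they supply based on the net price p_s = p_b - 11, so qs = 1752.8 + 12p_b.
Set qd = qs: 2486.3 - 3p_b = 1752.8 + 12p_b, so 733.5 = 15p_b and p_b = 48.9.
So p_s = 37.9 and the quantity traded is q = 2486.3 - 3(48.9) = 2339.6.

p_b = 48.9, p_s = 37.9, q = 2339.6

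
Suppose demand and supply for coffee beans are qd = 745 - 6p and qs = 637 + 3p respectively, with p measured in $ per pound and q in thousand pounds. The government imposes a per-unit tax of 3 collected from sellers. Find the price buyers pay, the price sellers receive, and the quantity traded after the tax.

p_b = 13, p_s = 10, q = 667

Sellers keep p_s = p_b - 3 per unit, so supply in terms of the buyer price is qs = 628 + 3p_b.
Equate demand and the shifted supply: 745 - 6p_b = 628 + 3p_b, giving 9p_b = 117, so p_b = 13.
So p_s = 10 and the quantity traded is q = 745 - 6(13) = 667.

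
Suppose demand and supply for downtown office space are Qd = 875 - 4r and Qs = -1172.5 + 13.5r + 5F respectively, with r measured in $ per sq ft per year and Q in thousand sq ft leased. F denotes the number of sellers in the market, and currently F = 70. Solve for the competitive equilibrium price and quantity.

With F = 70, supply is Qs = -822.5 + 13.5r.
The market clears where 875 - 4r = -822.5 + 13.5r. Rearranging, 17.5r = 1697.5, hence r* = 97.
Then Q* = 875 - 4(97) = 487.

r* = 97, Q* = 487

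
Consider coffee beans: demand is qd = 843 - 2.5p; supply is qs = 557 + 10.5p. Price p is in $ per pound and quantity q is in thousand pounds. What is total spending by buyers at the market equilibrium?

At equilibrium qd = qs, so 843 - 2.5p = 557 + 10.5p; collecting terms, 286 = 13p and p* = 22.
Substitute back: q* = 843 - 2.5(22) = 788.
Total spending by buyers = p* × q* = 22 × 788 = 17336.

Total spending by buyers = 17336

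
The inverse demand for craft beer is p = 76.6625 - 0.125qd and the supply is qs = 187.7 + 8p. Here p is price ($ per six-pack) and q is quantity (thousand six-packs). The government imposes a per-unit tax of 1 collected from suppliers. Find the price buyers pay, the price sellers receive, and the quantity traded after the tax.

Solving each curve for q: qd = 613.3 - 8p.
With a tax of 1 on suppliers, they supply based on the net price p_s = p_b - 1, so qs = 179.7 + 8p_b.
Equate demand and the shifted supply: 613.3 - 8p_b = 179.7 + 8p_b, giving 16p_b = 433.6, so p_b = 27.1.
So p_s = 26.1 and the quantity traded is q = 613.3 - 8(27.1) = 396.5.

p_b = 27.1, p_s = 26.1, q = 396.5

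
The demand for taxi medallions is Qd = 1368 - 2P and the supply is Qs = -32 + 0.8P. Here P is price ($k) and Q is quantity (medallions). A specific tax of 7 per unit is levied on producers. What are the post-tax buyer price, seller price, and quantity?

With a tax of 7 on producers, they supply based on the net price P_s = P_b - 7, so Qs = -37.6 + 0.8P_b.
Market clearing requires 1368 - 2P_b = -37.6 + 0.8P_b; hence 1405.6 = 2.8P_b and P_b = 502.
Then P_s = 502 - 7 = 495 and Q = 1368 - 2(502) = 364.

P_b = 502, P_s = 495, Q = 364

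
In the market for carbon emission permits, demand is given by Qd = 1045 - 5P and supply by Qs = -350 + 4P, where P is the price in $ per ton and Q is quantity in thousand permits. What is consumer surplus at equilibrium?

Set Qd = Qs: 1045 - 5P = -350 + 4P, so 1395 = 9P and P* = 155.
Plugging P* into demand: Q* = 1045 - 5(155) = 270.
Demand choke price (Qd = 0): P = 1045/5 = 209. Consumer surplus = ½ × (209 - 155) × 270 = 7290.

Consumer surplus = 7290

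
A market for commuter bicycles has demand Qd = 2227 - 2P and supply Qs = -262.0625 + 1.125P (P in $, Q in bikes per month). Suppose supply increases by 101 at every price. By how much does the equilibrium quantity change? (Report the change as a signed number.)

ΔQ = 64.64

Set Qd = Qs: 2227 - 2P = -262.0625 + 1.125P, so 2489.0625 = 3.125P and P* = 796.5.
Then Q* = 2227 - 2(796.5) = 634.
After the shift, supply is Qs = -161.0625 + 1.125P.
New equilibrium: 2388.0625 = 3.125P, so P = 764.18 and Q = 698.64.
ΔQ = 698.64 - 634 = 64.64.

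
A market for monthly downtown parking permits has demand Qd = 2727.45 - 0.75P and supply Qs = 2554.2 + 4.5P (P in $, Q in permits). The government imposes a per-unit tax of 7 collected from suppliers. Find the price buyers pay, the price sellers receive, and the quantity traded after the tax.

P_b = 39, P_s = 32, Q = 2698.2

Suppliers keep P_s = P_b - 7 per unit, so supply in terms of the buyer price is Qs = 2522.7 + 4.5P_b.
Set Qd = Qs: 2727.45 - 0.75P_b = 2522.7 + 4.5P_b, so 204.75 = 5.25P_b and P_b = 39.
So P_s = 32 and the quantity traded is Q = 2727.45 - 0.75(39) = 2698.2.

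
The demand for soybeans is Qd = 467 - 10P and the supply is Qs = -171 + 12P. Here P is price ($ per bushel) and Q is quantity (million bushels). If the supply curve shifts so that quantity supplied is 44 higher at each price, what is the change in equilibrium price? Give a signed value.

ΔP = -2

The market clears where 467 - 10P = -171 + 12P. Rearranging, 22P = 638, hence P* = 29.
Substitute back: Q* = 467 - 10(29) = 177.
After the shift, supply is Qs = -127 + 12P.
Re-solving, 22P = 594 gives P = 27 and Q = 197.
ΔP = 27 - 29 = -2.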